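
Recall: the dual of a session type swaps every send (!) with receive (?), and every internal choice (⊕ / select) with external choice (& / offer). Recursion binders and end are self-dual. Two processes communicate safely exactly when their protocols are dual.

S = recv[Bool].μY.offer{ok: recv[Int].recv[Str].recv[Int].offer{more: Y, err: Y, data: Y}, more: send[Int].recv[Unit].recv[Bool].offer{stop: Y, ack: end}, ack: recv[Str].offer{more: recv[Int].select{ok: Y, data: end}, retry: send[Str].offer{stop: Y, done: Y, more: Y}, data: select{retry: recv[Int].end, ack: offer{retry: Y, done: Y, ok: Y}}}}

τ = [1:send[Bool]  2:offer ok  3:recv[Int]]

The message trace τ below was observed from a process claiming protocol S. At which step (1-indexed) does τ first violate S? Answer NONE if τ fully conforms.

[1] got send[Bool], protocol expects recv[Bool]  ✗

1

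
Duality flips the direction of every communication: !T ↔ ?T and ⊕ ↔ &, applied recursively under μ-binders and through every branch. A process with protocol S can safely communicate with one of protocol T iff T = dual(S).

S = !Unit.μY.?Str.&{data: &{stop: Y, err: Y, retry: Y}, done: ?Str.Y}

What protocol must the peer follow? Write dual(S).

?Unit.μY.!Str.⊕{data: ⊕{stop: Y, err: Y, retry: Y}, done: !Str.Y}

!Unit = ?Unit
  μY = μY  (binder kept)
    ?Str = !Str
      &{data,done} = ⊕{data,done}  (offer→select)
        case data:
          &{stop,err,retry} = ⊕{stop,err,retry}  (offer→select)
            case stop:
              Y ↦ Y
            case err:
              Y ↦ Y
            case retry:
              Y ↦ Y
        case done:
          ?Str = !Str
            Y ↦ Y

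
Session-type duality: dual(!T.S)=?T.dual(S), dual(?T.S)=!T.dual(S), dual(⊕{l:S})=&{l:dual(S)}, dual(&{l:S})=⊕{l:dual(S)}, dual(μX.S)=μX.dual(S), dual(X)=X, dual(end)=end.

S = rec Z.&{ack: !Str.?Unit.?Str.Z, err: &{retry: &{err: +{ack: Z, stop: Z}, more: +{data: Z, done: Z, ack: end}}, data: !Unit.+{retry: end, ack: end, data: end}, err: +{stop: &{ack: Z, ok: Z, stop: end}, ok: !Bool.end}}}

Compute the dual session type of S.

rec Z.+{ack: ?Str.!Unit.!Str.Z, err: +{retry: +{err: &{ack: Z, stop: Z}, more: &{data: Z, done: Z, ack: end}}, data: ?Unit.&{retry: end, ack: end, data: end}, err: &{stop: +{ack: Z, ok: Z, stop: end}, ok: ?Bool.end}}}

rec Z = rec Z  (rec unchanged)
  &{ack,err} = +{ack,err}  (offer→select)
    [ack]
      !Str = ?Str
        ?Unit = !Unit
          ?Str = !Str
            dual(Z) = Z
    [err]
      &{retry,data,err} = +{retry,data,err}  (offer→select)
        [retry]
          &{err,more} = +{err,more}  (offer→select)
            [err]
              +{ack,stop} = &{ack,stop}  (select→offer)
                [ack]
                  dual(Z) = Z
                [stop]
                  dual(Z) = Z
            [more]
              +{data,done,ack} = &{data,done,ack}  (select→offer)
                [data]
                  dual(Z) = Z
                [done]
                  dual(Z) = Z
                [ack]
                  dual(end) = end
        [data]
          !Unit = ?Unit
            +{retry,ack,data} = &{retry,ack,data}  (select→offer)
              [retry]
                dual(end) = end
              [ack]
                dual(end) = end
              [data]
                dual(end) = end
        [err]
          +{stop,ok} = &{stop,ok}  (select→offer)
            [stop]
              &{ack,ok,stop} = +{ack,ok,stop}  (offer→select)
                [ack]
                  dual(Z) = Z
                [ok]
                  dual(Z) = Z
                [stop]
                  dual(end) = end
            [ok]
              !Bool = ?Bool
                dual(end) = end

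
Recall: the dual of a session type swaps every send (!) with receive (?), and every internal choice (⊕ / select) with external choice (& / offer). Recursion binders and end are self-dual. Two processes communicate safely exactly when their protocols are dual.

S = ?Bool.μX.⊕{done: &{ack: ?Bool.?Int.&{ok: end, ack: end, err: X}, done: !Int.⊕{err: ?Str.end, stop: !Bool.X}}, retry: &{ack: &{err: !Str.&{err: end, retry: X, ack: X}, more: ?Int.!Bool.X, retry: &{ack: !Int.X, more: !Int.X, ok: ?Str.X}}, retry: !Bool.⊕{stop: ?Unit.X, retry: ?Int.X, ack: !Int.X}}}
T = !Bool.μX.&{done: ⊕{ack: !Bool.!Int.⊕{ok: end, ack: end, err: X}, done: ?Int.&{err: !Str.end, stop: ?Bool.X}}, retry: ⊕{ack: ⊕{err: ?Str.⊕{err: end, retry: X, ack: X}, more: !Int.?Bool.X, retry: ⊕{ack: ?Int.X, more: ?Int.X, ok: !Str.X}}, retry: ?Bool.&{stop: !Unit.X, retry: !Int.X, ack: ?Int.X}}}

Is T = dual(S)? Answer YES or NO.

YES

?Bool vs !Bool  ✓
  μX vs μX  ✓ (binder kept)
    ⊕{done,retry} vs &{done,retry}  ✓ labels match
      • done:
        &{ack,done} vs ⊕{ack,done}  ✓ labels match
          • ack:
            ?Bool vs !Bool  ✓
              ?Int vs !Int  ✓
                &{ok,ack,err} vs ⊕{ok,ack,err}  ✓ labels match
                  • ok:
                    end vs end  ✓
                  • ack:
                    end vs end  ✓
                  • err:
                    X vs X  ✓
          • done:
            !Int vs ?Int  ✓
              ⊕{err,stop} vs &{err,stop}  ✓ labels match
                • err:
                  ?Str vs !Str  ✓
                    end vs end  ✓
                • stop:
                  !Bool vs ?Bool  ✓
                    X vs X  ✓
      • retry:
        &{ack,retry} vs ⊕{ack,retry}  ✓ labels match
          • ack:
            &{err,more,retry} vs ⊕{err,more,retry}  ✓ labels match
              • err:
                !Str vs ?Str  ✓
                  &{err,retry,ack} vs ⊕{err,retry,ack}  ✓ labels match
                    • err:
                      end vs end  ✓
                    • retry:
                      X vs X  ✓
                    • ack:
                      X vs X  ✓
              • more:
                ?Int vs !Int  ✓
                  !Bool vs ?Bool  ✓
                    X vs X  ✓
              • retry:
                &{ack,more,ok} vs ⊕{ack,more,ok}  ✓ labels match
                  • ack:
                    !Int vs ?Int  ✓
                      X vs X  ✓
                  • more:
                    !Int vs ?Int  ✓
                      X vs X  ✓
                  • ok:
                    ?Str vs !Str  ✓
                      X vs X  ✓
          • retry:
            !Bool vs ?Bool  ✓
              ⊕{stop,retry,ack} vs &{stop,retry,ack}  ✓ labels match
                • stop:
                  ?Unit vs !Unit  ✓
                    X vs X  ✓
                • retry:
                  ?Int vs !Int  ✓
                    X vs X  ✓
                • ack:
                  !Int vs ?Int  ✓
                    X vs X  ✓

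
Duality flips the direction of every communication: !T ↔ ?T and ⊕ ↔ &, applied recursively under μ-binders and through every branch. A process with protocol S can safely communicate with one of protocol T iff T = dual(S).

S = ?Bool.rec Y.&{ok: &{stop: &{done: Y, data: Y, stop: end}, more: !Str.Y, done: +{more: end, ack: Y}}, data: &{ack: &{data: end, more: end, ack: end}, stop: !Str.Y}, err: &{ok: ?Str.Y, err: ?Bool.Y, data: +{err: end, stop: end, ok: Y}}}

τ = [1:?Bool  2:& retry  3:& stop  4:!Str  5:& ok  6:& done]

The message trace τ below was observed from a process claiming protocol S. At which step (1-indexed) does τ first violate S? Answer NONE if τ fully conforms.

step 1: ?Bool  ok  now at rec Y.…
step 2: got & retry, protocol expects & ok or & data or & err  ✗

2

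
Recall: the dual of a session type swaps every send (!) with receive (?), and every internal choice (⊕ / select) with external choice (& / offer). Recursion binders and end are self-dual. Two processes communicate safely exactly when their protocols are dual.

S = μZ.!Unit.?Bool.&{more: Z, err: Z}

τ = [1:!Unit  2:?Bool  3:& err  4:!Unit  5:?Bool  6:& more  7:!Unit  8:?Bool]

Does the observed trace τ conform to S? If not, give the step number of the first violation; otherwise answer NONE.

@1 !Unit  ok  now at ?Bool.&{more: μZ.…, err: μZ.…}
@2 ?Bool  ok  now at &{more: μZ.…, err: μZ.…}
@3 & err  ok  now at μZ.…
@4 !Unit  ok  now at ?Bool.&{more: μZ.…, err: μZ.…}
@5 ?Bool  ok  now at &{more: μZ.…, err: μZ.…}
@6 & more  ok  now at μZ.…
@7 !Unit  ok  now at ?Bool.&{more: μZ.…, err: μZ.…}
@8 ?Bool  ok  now at &{more: μZ.…, err: μZ.…}
all 8 steps conform

NONE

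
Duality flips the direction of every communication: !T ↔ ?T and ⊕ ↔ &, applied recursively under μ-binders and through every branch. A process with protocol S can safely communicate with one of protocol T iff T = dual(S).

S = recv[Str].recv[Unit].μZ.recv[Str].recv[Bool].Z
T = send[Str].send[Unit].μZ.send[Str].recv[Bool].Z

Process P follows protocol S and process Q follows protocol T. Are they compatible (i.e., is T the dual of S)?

NO

recv[Str] ‖ send[Str]  match
  recv[Unit] ‖ send[Unit]  match
    μZ ‖ μZ  match (μ self-dual)
      recv[Str] ‖ send[Str]  match
        recv[Bool] ‖ recv[Bool]  ✗ same direction on both sides — not dual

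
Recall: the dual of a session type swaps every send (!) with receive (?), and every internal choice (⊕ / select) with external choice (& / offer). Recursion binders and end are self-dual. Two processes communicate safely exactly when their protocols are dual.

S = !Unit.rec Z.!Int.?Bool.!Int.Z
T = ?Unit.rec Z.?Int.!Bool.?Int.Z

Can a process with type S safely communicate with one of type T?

!Unit vs ?Unit  ✓
  rec Z vs rec Z  ✓ (binder kept)
    !Int vs ?Int  ✓
      ?Bool vs !Bool  ✓
        !Int vs ?Int  ✓
          Z vs Z  ✓

YES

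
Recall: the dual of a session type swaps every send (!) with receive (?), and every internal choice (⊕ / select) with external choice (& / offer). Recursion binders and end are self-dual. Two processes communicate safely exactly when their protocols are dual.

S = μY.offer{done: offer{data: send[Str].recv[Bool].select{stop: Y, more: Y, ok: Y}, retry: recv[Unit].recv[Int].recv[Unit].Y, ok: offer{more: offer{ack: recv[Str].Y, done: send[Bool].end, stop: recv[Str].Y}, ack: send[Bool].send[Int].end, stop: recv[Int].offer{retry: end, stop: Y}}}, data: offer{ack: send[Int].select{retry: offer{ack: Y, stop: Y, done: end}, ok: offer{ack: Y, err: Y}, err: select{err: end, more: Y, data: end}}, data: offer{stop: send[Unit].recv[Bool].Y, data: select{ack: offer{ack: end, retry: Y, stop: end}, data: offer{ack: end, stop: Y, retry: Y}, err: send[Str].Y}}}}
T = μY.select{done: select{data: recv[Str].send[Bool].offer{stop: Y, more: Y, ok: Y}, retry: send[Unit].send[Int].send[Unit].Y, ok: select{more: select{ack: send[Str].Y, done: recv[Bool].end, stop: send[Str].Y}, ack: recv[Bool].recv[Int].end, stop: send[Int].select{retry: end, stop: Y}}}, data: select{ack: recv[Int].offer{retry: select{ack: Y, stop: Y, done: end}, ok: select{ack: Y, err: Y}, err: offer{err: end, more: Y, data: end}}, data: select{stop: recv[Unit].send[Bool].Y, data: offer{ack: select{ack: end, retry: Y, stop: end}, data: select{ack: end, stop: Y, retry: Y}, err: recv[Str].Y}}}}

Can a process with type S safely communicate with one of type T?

μY ‖ μY  ✓ (rec unchanged)
  offer{done,data} ‖ select{done,data}  ✓ label sets agree
    case done:
      offer{data,retry,ok} ‖ select{data,retry,ok}  ✓ label sets agree
        case data:
          send[Str] ‖ recv[Str]  ✓
            recv[Bool] ‖ send[Bool]  ✓
              select{stop,more,ok} ‖ offer{stop,more,ok}  ✓ label sets agree
                case stop:
                  Y ‖ Y  ✓
                case more:
                  Y ‖ Y  ✓
                case ok:
                  Y ‖ Y  ✓
        case retry:
          recv[Unit] ‖ send[Unit]  ✓
            recv[Int] ‖ send[Int]  ✓
              recv[Unit] ‖ send[Unit]  ✓
                Y ‖ Y  ✓
        case ok:
          offer{more,ack,stop} ‖ select{more,ack,stop}  ✓ label sets agree
            case more:
              offer{ack,done,stop} ‖ select{ack,done,stop}  ✓ label sets agree
                case ack:
                  recv[Str] ‖ send[Str]  ✓
                    Y ‖ Y  ✓
                case done:
                  send[Bool] ‖ recv[Bool]  ✓
                    end ‖ end  ✓
                case stop:
                  recv[Str] ‖ send[Str]  ✓
                    Y ‖ Y  ✓
            case ack:
              send[Bool] ‖ recv[Bool]  ✓
                send[Int] ‖ recv[Int]  ✓
                  end ‖ end  ✓
            case stop:
              recv[Int] ‖ send[Int]  ✓
                offer{retry,stop} ‖ select{retry,stop}  ✓ label sets agree
                  case retry:
                    end ‖ end  ✓
                  case stop:
                    Y ‖ Y  ✓
    case data:
      offer{ack,data} ‖ select{ack,data}  ✓ label sets agree
        case ack:
          send[Int] ‖ recv[Int]  ✓
            select{retry,ok,err} ‖ offer{retry,ok,err}  ✓ label sets agree
              case retry:
                offer{ack,stop,done} ‖ select{ack,stop,done}  ✓ label sets agree
                  case ack:
                    Y ‖ Y  ✓
                  case stop:
                    Y ‖ Y  ✓
                  case done:
                    end ‖ end  ✓
              case ok:
                offer{ack,err} ‖ select{ack,err}  ✓ label sets agree
                  case ack:
                    Y ‖ Y  ✓
                  case err:
                    Y ‖ Y  ✓
              case err:
                select{err,more,data} ‖ offer{err,more,data}  ✓ label sets agree
                  case err:
                    end ‖ end  ✓
                  case more:
                    Y ‖ Y  ✓
                  case data:
                    end ‖ end  ✓
        case data:
          offer{stop,data} ‖ select{stop,data}  ✓ label sets agree
            case stop:
              send[Unit] ‖ recv[Unit]  ✓
                recv[Bool] ‖ send[Bool]  ✓
                  Y ‖ Y  ✓
            case data:
              select{ack,data,err} ‖ offer{ack,data,err}  ✓ label sets agree
                case ack:
                  offer{ack,retry,stop} ‖ select{ack,retry,stop}  ✓ label sets agree
                    case ack:
                      end ‖ end  ✓
                    case retry:
                      Y ‖ Y  ✓
                    case stop:
                      end ‖ end  ✓
                case data:
                  offer{ack,stop,retry} ‖ select{ack,stop,retry}  ✓ label sets agree
                    case ack:
                      end ‖ end  ✓
                    case stop:
                      Y ‖ Y  ✓
                    case retry:
                      Y ‖ Y  ✓
                case err:
                  send[Str] ‖ recv[Str]  ✓
                    Y ‖ Y  ✓

YES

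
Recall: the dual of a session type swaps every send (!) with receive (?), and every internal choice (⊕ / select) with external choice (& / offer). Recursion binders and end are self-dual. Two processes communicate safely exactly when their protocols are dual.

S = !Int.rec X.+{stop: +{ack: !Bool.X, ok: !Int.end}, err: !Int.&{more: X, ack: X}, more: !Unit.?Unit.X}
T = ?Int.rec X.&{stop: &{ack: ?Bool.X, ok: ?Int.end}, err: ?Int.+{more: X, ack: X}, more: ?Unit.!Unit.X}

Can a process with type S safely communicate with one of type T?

YES

!Int ‖ ?Int  ok
  rec X ‖ rec X  ok (binder kept)
    +{stop,err,more} ‖ &{stop,err,more}  ok label sets agree
      [stop]
        +{ack,ok} ‖ &{ack,ok}  ok label sets agree
          [ack]
            !Bool ‖ ?Bool  ok
              X ‖ X  ok
          [ok]
            !Int ‖ ?Int  ok
              end ‖ end  ok
      [err]
        !Int ‖ ?Int  ok
          &{more,ack} ‖ +{more,ack}  ok label sets agree
            [more]
              X ‖ X  ok
            [ack]
              X ‖ X  ok
      [more]
        !Unit ‖ ?Unit  ok
          ?Unit ‖ !Unit  ok
            X ‖ X  ok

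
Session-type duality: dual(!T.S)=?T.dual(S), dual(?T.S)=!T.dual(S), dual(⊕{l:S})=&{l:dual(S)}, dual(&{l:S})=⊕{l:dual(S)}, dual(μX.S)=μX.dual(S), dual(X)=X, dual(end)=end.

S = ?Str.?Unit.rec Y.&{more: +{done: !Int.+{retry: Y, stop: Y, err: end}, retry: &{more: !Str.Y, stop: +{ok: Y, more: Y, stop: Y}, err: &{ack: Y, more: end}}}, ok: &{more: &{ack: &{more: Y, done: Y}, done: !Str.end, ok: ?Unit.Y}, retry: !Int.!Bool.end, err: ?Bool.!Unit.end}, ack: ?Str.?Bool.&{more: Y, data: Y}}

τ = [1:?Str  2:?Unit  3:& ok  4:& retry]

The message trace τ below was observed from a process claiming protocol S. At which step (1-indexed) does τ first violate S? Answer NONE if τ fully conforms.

[1] ?Str  match  residual = ?Unit.rec Y.…
[2] ?Unit  match  residual = rec Y.…
[3] & ok  match  residual = &{more: &{ack: &{more: rec Y.…, done: rec Y.…}, done: !Str.end, ok: ?Unit.rec Y.…}, retry: !Int.!Bool.end, err: ?Bool.!Unit.end}
[4] & retry  match  residual = !Int.!Bool.end
trace exhausted — no violation

NONE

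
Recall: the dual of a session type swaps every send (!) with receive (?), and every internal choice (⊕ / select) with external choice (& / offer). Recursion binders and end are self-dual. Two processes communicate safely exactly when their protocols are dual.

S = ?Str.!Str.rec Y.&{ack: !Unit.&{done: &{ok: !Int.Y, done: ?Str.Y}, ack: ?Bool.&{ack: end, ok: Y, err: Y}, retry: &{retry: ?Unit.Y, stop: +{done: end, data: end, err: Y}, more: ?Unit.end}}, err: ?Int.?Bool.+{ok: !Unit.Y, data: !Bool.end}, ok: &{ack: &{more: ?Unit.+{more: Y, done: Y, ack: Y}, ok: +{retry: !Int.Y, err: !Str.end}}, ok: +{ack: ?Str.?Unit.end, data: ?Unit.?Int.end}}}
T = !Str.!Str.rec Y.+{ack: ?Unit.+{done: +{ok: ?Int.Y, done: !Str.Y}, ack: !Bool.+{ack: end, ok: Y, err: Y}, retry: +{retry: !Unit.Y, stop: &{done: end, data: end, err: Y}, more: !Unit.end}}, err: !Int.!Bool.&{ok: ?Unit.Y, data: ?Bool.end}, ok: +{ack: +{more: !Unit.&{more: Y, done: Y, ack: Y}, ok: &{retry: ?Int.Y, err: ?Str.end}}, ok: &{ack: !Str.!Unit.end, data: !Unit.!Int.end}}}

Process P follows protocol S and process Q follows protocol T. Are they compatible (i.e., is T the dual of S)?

?Str | !Str  match
  !Str | !Str  ✗ same direction on both sides — not dual

NO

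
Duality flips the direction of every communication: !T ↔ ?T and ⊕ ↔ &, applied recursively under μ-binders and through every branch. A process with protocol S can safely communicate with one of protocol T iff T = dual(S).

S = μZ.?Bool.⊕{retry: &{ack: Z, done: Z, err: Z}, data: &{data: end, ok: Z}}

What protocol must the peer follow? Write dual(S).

μZ.!Bool.&{retry: ⊕{ack: Z, done: Z, err: Z}, data: ⊕{data: end, ok: Z}}

μZ → μZ  (binder kept)
  ?Bool → !Bool
    ⊕{retry,data} → &{retry,data}  (internal→external)
      [retry]
        &{ack,done,err} → ⊕{ack,done,err}  (&→⊕)
          [ack]
            Z ↦ Z
          [done]
            Z ↦ Z
          [err]
            Z ↦ Z
      [data]
        &{data,ok} → ⊕{data,ok}  (&→⊕)
          [data]
            end ↦ end
          [ok]
            Z ↦ Z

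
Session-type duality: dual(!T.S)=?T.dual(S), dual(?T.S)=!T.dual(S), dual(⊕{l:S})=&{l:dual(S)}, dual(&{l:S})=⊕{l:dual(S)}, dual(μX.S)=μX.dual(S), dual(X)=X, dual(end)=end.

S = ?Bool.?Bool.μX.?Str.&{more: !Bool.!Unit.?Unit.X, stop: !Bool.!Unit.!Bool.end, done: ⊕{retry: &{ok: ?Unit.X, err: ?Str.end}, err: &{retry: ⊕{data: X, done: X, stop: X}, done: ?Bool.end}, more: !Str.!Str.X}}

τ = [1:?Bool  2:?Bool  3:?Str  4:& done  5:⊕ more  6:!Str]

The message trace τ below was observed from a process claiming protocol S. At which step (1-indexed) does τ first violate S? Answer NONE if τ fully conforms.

@1 ?Bool  ✓  cont: ?Bool.μX.…
@2 ?Bool  ✓  cont: μX.…
@3 ?Str  ✓  cont: &{more: !Bool.!Unit.?Unit.μX.…, stop: !Bool.!Unit.!Bool.end, done: ⊕{retry: &{ok: ?Unit.μX.…, err: ?Str.end}, err: &{retry: ⊕{data: μX.…, done: μX.…, stop: μX.…}, done: ?Bool.end}, more: !Str.!Str.μX.…}}
@4 & done  ✓  cont: ⊕{retry: &{ok: ?Unit.μX.…, err: ?Str.end}, err: &{retry: ⊕{data: μX.…, done: μX.…, stop: μX.…}, done: ?Bool.end}, more: !Str.!Str.μX.…}
@5 ⊕ more  ✓  cont: !Str.!Str.μX.…
@6 !Str  ✓  cont: !Str.μX.…
τ conforms to S (length 6)

NONE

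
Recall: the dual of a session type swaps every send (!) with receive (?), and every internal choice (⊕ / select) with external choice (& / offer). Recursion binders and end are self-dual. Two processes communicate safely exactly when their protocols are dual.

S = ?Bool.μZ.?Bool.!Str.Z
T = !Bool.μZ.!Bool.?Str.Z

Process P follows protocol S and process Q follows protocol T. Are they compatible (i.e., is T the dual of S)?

?Bool | !Bool  match
  μZ | μZ  match (rec unchanged)
    ?Bool | !Bool  match
      !Str | ?Str  match
        Z | Z  match

YES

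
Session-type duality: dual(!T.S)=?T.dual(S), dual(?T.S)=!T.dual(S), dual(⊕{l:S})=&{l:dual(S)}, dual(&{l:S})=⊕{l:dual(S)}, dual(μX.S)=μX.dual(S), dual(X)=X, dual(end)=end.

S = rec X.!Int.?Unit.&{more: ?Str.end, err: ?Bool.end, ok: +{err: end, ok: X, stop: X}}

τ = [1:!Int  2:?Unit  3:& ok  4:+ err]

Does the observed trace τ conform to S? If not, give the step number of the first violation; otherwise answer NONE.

NONE

@1 !Int  ok  state: ?Unit.&{more: ?Str.end, err: ?Bool.end, ok: +{err: end, ok: rec X.…, stop: rec X.…}}
@2 ?Unit  ok  state: &{more: ?Str.end, err: ?Bool.end, ok: +{err: end, ok: rec X.…, stop: rec X.…}}
@3 & ok  ok  state: +{err: end, ok: rec X.…, stop: rec X.…}
@4 + err  ok  state: end
trace exhausted — no violation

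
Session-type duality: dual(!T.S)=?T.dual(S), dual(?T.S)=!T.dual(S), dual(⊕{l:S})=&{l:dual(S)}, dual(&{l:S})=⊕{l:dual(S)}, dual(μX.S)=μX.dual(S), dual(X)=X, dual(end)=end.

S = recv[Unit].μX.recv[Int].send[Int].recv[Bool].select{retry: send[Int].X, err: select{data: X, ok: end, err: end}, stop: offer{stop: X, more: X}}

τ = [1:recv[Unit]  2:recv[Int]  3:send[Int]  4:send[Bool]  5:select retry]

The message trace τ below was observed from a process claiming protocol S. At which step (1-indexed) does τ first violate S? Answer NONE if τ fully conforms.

4

step 1: recv[Unit]  ✓  residual = μX.…
step 2: recv[Int]  ✓  residual = send[Int].recv[Bool].select{retry: send[Int].μX.…, err: select{data: μX.…, ok: end, err: end}, stop: offer{stop: μX.…, more: μX.…}}
step 3: send[Int]  ✓  residual = recv[Bool].select{retry: send[Int].μX.…, err: select{data: μX.…, ok: end, err: end}, stop: offer{stop: μX.…, more: μX.…}}
step 4: got send[Bool], protocol expects recv[Bool]  ✗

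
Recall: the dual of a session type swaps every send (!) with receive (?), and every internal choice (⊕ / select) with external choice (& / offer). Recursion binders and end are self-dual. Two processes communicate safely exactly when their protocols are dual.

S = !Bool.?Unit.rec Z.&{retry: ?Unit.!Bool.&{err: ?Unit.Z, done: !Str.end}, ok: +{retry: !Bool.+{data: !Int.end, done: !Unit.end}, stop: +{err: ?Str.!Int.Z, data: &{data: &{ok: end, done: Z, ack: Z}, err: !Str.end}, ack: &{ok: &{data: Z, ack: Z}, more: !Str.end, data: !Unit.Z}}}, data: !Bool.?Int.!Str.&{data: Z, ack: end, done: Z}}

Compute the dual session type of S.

!Bool → ?Bool
  ?Unit → !Unit
    rec Z → rec Z  (μ self-dual)
      &{retry,ok,data} → +{retry,ok,data}  (offer→select)
        • retry:
          ?Unit → !Unit
            !Bool → ?Bool
              &{err,done} → +{err,done}  (offer→select)
                • err:
                  ?Unit → !Unit
                    Z self-dual
                • done:
                  !Str → ?Str
                    end self-dual
        • ok:
          +{retry,stop} → &{retry,stop}  (⊕→&)
            • retry:
              !Bool → ?Bool
                +{data,done} → &{data,done}  (⊕→&)
                  • data:
                    !Int → ?Int
                      end self-dual
                  • done:
                    !Unit → ?Unit
                      end self-dual
            • stop:
              +{err,data,ack} → &{err,data,ack}  (⊕→&)
                • err:
                  ?Str → !Str
                    !Int → ?Int
                      Z self-dual
                • data:
                  &{data,err} → +{data,err}  (offer→select)
                    • data:
                      &{ok,done,ack} → +{ok,done,ack}  (offer→select)
                        • ok:
                          end self-dual
                        • done:
                          Z self-dual
                        • ack:
                          Z self-dual
                    • err:
                      !Str → ?Str
                        end self-dual
                • ack:
                  &{ok,more,data} → +{ok,more,data}  (offer→select)
                    • ok:
                      &{data,ack} → +{data,ack}  (offer→select)
                        • data:
                          Z self-dual
                        • ack:
                          Z self-dual
                    • more:
                      !Str → ?Str
                        end self-dual
                    • data:
                      !Unit → ?Unit
                        Z self-dual
        • data:
          !Bool → ?Bool
            ?Int → !Int
              !Str → ?Str
                &{data,ack,done} → +{data,ack,done}  (offer→select)
                  • data:
                    Z self-dual
                  • ack:
                    end self-dual
                  • done:
                    Z self-dual

?Bool.!Unit.rec Z.+{retry: !Unit.?Bool.+{err: !Unit.Z, done: ?Str.end}, ok: &{retry: ?Bool.&{data: ?Int.end, done: ?Unit.end}, stop: &{err: !Str.?Int.Z, data: +{data: +{ok: end, done: Z, ack: Z}, err: ?Str.end}, ack: +{ok: +{data: Z, ack: Z}, more: ?Str.end, data: ?Unit.Z}}}, data: ?Bool.!Int.?Str.+{data: Z, ack: end, done: Z}}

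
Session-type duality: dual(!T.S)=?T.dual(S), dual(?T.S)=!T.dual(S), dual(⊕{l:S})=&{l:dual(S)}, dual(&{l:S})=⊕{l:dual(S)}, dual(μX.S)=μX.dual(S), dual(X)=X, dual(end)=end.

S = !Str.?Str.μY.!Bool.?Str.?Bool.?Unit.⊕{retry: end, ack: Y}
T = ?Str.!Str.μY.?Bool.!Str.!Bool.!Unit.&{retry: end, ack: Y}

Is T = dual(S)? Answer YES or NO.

!Str vs ?Str  ok
  ?Str vs !Str  ok
    μY vs μY  ok (binder kept)
      !Bool vs ?Bool  ok
        ?Str vs !Str  ok
          ?Bool vs !Bool  ok
            ?Unit vs !Unit  ok
              ⊕{retry,ack} vs &{retry,ack}  ok same labels
                case retry:
                  end vs end  ok
                case ack:
                  Y vs Y  ok

YES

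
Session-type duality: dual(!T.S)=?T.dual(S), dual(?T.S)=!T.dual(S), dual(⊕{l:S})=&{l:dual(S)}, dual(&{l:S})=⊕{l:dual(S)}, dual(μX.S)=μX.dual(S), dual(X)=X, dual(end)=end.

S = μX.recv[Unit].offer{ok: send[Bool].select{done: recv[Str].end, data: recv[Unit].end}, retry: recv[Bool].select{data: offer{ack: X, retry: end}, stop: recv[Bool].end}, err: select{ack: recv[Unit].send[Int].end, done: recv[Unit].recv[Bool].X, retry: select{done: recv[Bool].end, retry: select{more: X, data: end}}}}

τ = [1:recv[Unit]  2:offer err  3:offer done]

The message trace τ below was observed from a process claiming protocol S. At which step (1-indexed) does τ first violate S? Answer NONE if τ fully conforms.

@1 recv[Unit]  ✓  residual = offer{ok: send[Bool].select{done: recv[Str].end, data: recv[Unit].end}, retry: recv[Bool].select{data: offer{ack: μX.…, retry: end}, stop: recv[Bool].end}, err: select{ack: recv[Unit].send[Int].end, done: recv[Unit].recv[Bool].μX.…, retry: select{done: recv[Bool].end, retry: select{more: μX.…, data: end}}}}
@2 offer err  ✓  residual = select{ack: recv[Unit].send[Int].end, done: recv[Unit].recv[Bool].μX.…, retry: select{done: recv[Bool].end, retry: select{more: μX.…, data: end}}}
@3 got offer done, protocol expects select ack or select done or select retry  ✗

3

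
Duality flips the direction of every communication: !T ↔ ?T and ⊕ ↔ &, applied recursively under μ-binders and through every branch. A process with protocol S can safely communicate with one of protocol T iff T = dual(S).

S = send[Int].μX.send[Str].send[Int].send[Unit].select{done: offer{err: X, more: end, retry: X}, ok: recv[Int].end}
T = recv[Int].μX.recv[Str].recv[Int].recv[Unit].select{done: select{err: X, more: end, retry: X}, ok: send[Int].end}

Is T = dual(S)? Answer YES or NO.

NO

send[Int] vs recv[Int]  ok
  μX vs μX  ok (binder kept)
    send[Str] vs recv[Str]  ok
      send[Int] vs recv[Int]  ok
        send[Unit] vs recv[Unit]  ok
          select{done,ok} vs select{done,ok}  ✗ choice polarity not flipped — not dual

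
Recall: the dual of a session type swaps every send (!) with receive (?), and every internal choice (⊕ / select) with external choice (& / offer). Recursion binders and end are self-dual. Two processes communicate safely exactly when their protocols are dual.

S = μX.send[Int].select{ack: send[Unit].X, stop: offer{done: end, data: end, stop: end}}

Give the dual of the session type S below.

μX → μX  (μ self-dual)
  send[Int] → recv[Int]
    select{ack,stop} → offer{ack,stop}  (⊕→&)
      • ack:
        send[Unit] → recv[Unit]
          X ↦ X
      • stop:
        offer{done,data,stop} → select{done,data,stop}  (external→internal)
          • done:
            end ↦ end
          • data:
            end ↦ end
          • stop:
            end ↦ end

μX.recv[Int].offer{ack: recv[Unit].X, stop: select{done: end, data: end, stop: end}}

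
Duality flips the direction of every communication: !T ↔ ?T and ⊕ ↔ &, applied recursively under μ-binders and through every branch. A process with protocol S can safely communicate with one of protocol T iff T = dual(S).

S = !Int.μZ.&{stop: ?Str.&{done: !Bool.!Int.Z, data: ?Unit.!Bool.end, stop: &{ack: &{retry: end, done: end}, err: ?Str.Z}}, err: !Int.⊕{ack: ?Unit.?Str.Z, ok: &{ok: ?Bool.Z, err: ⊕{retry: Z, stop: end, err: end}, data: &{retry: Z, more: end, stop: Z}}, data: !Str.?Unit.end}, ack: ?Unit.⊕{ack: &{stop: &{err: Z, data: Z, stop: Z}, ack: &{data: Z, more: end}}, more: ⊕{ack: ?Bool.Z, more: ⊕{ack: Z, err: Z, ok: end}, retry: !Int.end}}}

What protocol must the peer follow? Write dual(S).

!Int ↦ ?Int
  μZ ↦ μZ  (binder kept)
    &{stop,err,ack} ↦ ⊕{stop,err,ack}  (external→internal)
      [stop]
        ?Str ↦ !Str
          &{done,data,stop} ↦ ⊕{done,data,stop}  (external→internal)
            [done]
              !Bool ↦ ?Bool
                !Int ↦ ?Int
                  Z self-dual
            [data]
              ?Unit ↦ !Unit
                !Bool ↦ ?Bool
                  end self-dual
            [stop]
              &{ack,err} ↦ ⊕{ack,err}  (external→internal)
                [ack]
                  &{retry,done} ↦ ⊕{retry,done}  (external→internal)
                    [retry]
                      end self-dual
                    [done]
                      end self-dual
                [err]
                  ?Str ↦ !Str
                    Z self-dual
      [err]
        !Int ↦ ?Int
          ⊕{ack,ok,data} ↦ &{ack,ok,data}  (internal→external)
            [ack]
              ?Unit ↦ !Unit
                ?Str ↦ !Str
                  Z self-dual
            [ok]
              &{ok,err,data} ↦ ⊕{ok,err,data}  (external→internal)
                [ok]
                  ?Bool ↦ !Bool
                    Z self-dual
                [err]
                  ⊕{retry,stop,err} ↦ &{retry,stop,err}  (internal→external)
                    [retry]
                      Z self-dual
                    [stop]
                      end self-dual
                    [err]
                      end self-dual
                [data]
                  &{retry,more,stop} ↦ ⊕{retry,more,stop}  (external→internal)
                    [retry]
                      Z self-dual
                    [more]
                      end self-dual
                    [stop]
                      Z self-dual
            [data]
              !Str ↦ ?Str
                ?Unit ↦ !Unit
                  end self-dual
      [ack]
        ?Unit ↦ !Unit
          ⊕{ack,more} ↦ &{ack,more}  (internal→external)
            [ack]
              &{stop,ack} ↦ ⊕{stop,ack}  (external→internal)
                [stop]
                  &{err,data,stop} ↦ ⊕{err,data,stop}  (external→internal)
                    [err]
                      Z self-dual
                    [data]
                      Z self-dual
                    [stop]
                      Z self-dual
                [ack]
                  &{data,more} ↦ ⊕{data,more}  (external→internal)
                    [data]
                      Z self-dual
                    [more]
                      end self-dual
            [more]
              ⊕{ack,more,retry} ↦ &{ack,more,retry}  (internal→external)
                [ack]
                  ?Bool ↦ !Bool
                    Z self-dual
                [more]
                  ⊕{ack,err,ok} ↦ &{ack,err,ok}  (internal→external)
                    [ack]
                      Z self-dual
                    [err]
                      Z self-dual
                    [ok]
                      end self-dual
                [retry]
                  !Int ↦ ?Int
                    end self-dual

?Int.μZ.⊕{stop: !Str.⊕{done: ?Bool.?Int.Z, data: !Unit.?Bool.end, stop: ⊕{ack: ⊕{retry: end, done: end}, err: !Str.Z}}, err: ?Int.&{ack: !Unit.!Str.Z, ok: ⊕{ok: !Bool.Z, err: &{retry: Z, stop: end, err: end}, data: ⊕{retry: Z, more: end, stop: Z}}, data: ?Str.!Unit.end}, ack: !Unit.&{ack: ⊕{stop: ⊕{err: Z, data: Z, stop: Z}, ack: ⊕{data: Z, more: end}}, more: &{ack: !Bool.Z, more: &{ack: Z, err: Z, ok: end}, retry: ?Int.end}}}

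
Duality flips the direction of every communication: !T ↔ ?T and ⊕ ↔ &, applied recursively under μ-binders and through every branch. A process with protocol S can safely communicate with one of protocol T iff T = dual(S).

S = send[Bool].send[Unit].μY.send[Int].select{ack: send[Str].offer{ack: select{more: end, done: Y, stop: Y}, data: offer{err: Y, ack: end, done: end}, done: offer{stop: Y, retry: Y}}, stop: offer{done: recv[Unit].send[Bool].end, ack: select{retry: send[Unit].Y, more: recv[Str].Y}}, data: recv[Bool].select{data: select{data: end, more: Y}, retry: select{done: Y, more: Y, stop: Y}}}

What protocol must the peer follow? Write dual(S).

recv[Bool].recv[Unit].μY.recv[Int].offer{ack: recv[Str].select{ack: offer{more: end, done: Y, stop: Y}, data: select{err: Y, ack: end, done: end}, done: select{stop: Y, retry: Y}}, stop: select{done: send[Unit].recv[Bool].end, ack: offer{retry: recv[Unit].Y, more: send[Str].Y}}, data: send[Bool].offer{data: offer{data: end, more: Y}, retry: offer{done: Y, more: Y, stop: Y}}}

send[Bool] = recv[Bool]
  send[Unit] = recv[Unit]
    μY = μY  (binder kept)
      send[Int] = recv[Int]
        select{ack,stop,data} = offer{ack,stop,data}  (internal→external)
          [ack]
            send[Str] = recv[Str]
              offer{ack,data,done} = select{ack,data,done}  (offer→select)
                [ack]
                  select{more,done,stop} = offer{more,done,stop}  (internal→external)
                    [more]
                      end self-dual
                    [done]
                      Y self-dual
                    [stop]
                      Y self-dual
                [data]
                  offer{err,ack,done} = select{err,ack,done}  (offer→select)
                    [err]
                      Y self-dual
                    [ack]
                      end self-dual
                    [done]
                      end self-dual
                [done]
                  offer{stop,retry} = select{stop,retry}  (offer→select)
                    [stop]
                      Y self-dual
                    [retry]
                      Y self-dual
          [stop]
            offer{done,ack} = select{done,ack}  (offer→select)
              [done]
                recv[Unit] = send[Unit]
                  send[Bool] = recv[Bool]
                    end self-dual
              [ack]
                select{retry,more} = offer{retry,more}  (internal→external)
                  [retry]
                    send[Unit] = recv[Unit]
                      Y self-dual
                  [more]
                    recv[Str] = send[Str]
                      Y self-dual
          [data]
            recv[Bool] = send[Bool]
              select{data,retry} = offer{data,retry}  (internal→external)
                [data]
                  select{data,more} = offer{data,more}  (internal→external)
                    [data]
                      end self-dual
                    [more]
                      Y self-dual
                [retry]
                  select{done,more,stop} = offer{done,more,stop}  (internal→external)
                    [done]
                      Y self-dual
                    [more]
                      Y self-dual
                    [stop]
                      Y self-dual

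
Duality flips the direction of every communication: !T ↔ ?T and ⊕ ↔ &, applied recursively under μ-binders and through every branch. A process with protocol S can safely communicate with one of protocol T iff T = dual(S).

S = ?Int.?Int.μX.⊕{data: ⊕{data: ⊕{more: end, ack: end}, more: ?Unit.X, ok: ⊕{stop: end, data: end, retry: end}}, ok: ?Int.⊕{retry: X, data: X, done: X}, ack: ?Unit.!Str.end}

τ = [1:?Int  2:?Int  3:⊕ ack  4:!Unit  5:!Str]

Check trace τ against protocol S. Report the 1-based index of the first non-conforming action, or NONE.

step 1: ?Int  match  cont: ?Int.μX.…
step 2: ?Int  match  cont: μX.…
step 3: ⊕ ack  match  cont: ?Unit.!Str.end
step 4: got !Unit, protocol expects ?Unit  ✗

4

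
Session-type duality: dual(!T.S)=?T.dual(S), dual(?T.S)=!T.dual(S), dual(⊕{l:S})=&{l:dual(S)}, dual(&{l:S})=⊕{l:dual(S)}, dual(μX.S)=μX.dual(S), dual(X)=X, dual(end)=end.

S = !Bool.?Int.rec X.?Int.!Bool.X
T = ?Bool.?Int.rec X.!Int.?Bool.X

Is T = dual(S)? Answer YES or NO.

NO

!Bool vs ?Bool  ✓
  ?Int vs ?Int  ✗ same direction on both sides — not dual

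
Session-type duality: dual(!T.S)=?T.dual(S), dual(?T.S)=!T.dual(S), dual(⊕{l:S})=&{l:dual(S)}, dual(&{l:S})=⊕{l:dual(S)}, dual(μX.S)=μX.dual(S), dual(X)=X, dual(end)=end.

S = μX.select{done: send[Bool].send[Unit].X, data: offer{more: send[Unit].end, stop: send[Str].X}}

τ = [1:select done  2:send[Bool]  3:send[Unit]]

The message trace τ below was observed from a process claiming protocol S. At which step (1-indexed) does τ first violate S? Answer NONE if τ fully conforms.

[1] select done  match  state: send[Bool].send[Unit].μX.…
[2] send[Bool]  match  state: send[Unit].μX.…
[3] send[Unit]  match  state: μX.…
trace exhausted — no violation

NONE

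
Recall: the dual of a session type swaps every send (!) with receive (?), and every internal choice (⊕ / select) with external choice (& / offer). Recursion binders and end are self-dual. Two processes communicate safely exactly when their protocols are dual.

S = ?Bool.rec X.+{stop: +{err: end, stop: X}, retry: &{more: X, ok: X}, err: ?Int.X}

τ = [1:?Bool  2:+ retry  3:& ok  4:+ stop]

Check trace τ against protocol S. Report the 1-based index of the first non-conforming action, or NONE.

NONE

@1 ?Bool  ok  now at rec X.…
@2 + retry  ok  now at &{more: rec X.…, ok: rec X.…}
@3 & ok  ok  now at rec X.…
@4 + stop  ok  now at +{err: end, stop: rec X.…}
trace exhausted — no violation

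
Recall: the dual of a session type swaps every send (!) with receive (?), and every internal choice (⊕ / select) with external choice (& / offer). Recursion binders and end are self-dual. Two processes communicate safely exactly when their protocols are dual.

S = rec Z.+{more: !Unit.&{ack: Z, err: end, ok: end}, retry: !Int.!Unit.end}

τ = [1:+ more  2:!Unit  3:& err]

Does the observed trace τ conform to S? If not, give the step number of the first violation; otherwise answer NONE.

NONE

@1 + more  ok  now at !Unit.&{ack: rec Z.…, err: end, ok: end}
@2 !Unit  ok  now at &{ack: rec Z.…, err: end, ok: end}
@3 & err  ok  now at end
τ conforms to S (length 3)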